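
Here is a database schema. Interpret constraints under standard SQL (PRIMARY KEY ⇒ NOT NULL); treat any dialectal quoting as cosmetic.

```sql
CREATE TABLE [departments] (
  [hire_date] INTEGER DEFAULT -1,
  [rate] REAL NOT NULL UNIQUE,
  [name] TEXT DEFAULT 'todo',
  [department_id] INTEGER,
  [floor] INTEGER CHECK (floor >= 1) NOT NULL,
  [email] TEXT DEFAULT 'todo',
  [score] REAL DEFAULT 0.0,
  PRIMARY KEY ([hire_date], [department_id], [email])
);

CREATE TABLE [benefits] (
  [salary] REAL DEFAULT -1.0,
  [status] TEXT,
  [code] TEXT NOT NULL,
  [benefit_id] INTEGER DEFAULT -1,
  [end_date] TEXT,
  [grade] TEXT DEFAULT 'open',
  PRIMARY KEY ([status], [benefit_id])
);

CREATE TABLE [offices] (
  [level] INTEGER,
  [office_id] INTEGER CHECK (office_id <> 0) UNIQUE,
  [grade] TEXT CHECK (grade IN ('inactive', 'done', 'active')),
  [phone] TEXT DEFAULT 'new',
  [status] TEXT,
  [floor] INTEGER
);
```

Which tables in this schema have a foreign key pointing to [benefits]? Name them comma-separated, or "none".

No REFERENCES clause anywhere in the schema names benefits.

none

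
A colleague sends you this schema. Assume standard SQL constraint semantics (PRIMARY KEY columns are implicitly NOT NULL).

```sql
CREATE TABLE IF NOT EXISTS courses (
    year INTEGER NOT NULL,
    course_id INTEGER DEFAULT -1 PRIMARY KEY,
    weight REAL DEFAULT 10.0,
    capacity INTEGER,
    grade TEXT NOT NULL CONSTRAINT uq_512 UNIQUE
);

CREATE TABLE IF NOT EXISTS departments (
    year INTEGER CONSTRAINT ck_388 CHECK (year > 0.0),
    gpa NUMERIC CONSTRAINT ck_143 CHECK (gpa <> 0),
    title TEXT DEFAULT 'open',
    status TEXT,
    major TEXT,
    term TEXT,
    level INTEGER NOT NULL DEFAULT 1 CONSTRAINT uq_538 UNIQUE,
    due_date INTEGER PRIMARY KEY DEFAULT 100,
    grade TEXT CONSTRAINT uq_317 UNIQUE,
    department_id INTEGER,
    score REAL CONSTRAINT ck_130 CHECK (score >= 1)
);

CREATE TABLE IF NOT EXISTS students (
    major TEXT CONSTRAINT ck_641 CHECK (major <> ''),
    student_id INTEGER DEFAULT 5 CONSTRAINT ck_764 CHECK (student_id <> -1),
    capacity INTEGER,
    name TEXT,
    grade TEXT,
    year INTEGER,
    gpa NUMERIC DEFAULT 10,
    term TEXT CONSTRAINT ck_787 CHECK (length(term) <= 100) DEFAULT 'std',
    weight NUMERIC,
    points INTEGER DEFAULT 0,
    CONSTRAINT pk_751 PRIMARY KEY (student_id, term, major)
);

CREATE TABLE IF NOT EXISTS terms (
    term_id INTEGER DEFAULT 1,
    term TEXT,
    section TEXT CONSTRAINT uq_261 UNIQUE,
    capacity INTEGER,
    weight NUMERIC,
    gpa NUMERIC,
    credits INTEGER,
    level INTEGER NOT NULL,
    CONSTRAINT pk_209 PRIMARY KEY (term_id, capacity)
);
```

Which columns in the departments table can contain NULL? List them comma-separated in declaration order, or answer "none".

- year: CHECK does not forbid NULL (a CHECK constraint passes when its expression is NULL) → nullable.
- gpa: CHECK does not forbid NULL (a CHECK constraint passes when its expression is NULL) → nullable.
- title: DEFAULT only fills an omitted column; an explicit NULL is still allowed → nullable.
- status: no NOT NULL constraint applies → nullable.
- major: no NOT NULL constraint applies → nullable.
- term: no NOT NULL constraint applies → nullable.
- level: declared NOT NULL → not nullable.
- due_date: part of the PRIMARY KEY, which implies NOT NULL → not nullable.
- grade: UNIQUE does not imply NOT NULL → nullable.
- department_id: no NOT NULL constraint applies → nullable.
- score: CHECK does not forbid NULL (a CHECK constraint passes when its expression is NULL) → nullable.

year, gpa, title, status, major, term, grade, department_id, score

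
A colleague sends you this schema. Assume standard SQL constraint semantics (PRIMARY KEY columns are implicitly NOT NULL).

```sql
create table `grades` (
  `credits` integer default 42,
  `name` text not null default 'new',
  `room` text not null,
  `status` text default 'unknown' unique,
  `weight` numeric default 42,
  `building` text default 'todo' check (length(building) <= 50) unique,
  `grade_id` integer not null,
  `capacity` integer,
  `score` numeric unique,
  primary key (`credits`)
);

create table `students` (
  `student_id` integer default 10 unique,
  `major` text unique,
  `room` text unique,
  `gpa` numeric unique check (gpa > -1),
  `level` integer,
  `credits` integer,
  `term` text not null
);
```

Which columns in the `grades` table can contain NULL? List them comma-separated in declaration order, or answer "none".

status, weight, building, capacity, score

- credits: part of the PRIMARY KEY, which implies NOT NULL → not nullable.
- name: declared NOT NULL → not nullable.
- room: declared NOT NULL → not nullable.
- status: UNIQUE does not imply NOT NULL → nullable.
- weight: DEFAULT only fills an omitted column; an explicit NULL is still allowed → nullable.
- building: CHECK does not forbid NULL (a CHECK constraint passes when its expression is NULL) → nullable.
- grade_id: declared NOT NULL → not nullable.
- capacity: no NOT NULL constraint applies → nullable.
- score: UNIQUE does not imply NOT NULL → nullable.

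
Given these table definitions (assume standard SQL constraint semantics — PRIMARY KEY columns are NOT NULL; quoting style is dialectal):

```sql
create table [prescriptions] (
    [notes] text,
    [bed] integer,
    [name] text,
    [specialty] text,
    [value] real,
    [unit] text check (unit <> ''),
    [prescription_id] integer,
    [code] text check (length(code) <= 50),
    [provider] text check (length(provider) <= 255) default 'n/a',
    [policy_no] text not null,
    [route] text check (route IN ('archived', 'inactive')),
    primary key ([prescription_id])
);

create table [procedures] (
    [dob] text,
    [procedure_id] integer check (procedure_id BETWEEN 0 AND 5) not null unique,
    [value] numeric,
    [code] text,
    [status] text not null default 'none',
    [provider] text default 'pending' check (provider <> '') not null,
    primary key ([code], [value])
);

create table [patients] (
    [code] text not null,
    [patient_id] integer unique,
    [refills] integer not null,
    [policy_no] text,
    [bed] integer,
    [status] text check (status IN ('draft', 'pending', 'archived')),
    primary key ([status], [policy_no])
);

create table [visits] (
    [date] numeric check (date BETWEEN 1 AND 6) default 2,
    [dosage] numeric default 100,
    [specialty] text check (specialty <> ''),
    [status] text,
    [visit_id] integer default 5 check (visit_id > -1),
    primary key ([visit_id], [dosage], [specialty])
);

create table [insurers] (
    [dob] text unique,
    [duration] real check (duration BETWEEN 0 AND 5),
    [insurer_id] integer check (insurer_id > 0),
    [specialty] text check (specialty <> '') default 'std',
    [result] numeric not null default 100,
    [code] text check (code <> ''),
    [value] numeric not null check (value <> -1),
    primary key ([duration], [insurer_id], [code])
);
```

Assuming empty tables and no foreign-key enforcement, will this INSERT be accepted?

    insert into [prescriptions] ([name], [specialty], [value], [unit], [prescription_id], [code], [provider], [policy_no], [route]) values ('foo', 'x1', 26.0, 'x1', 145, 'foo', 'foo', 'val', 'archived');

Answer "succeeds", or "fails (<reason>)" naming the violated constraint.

succeeds

NOT NULL columns: policy_no is supplied; prescription_id is supplied.
CHECK constraints: 'x1' satisfies (unit <> ''); 'foo' satisfies (length(code) <= 50); 'foo' satisfies (length(provider) <= 255); 'archived' satisfies (route IN ('archived', 'inactive')).
No constraint is violated.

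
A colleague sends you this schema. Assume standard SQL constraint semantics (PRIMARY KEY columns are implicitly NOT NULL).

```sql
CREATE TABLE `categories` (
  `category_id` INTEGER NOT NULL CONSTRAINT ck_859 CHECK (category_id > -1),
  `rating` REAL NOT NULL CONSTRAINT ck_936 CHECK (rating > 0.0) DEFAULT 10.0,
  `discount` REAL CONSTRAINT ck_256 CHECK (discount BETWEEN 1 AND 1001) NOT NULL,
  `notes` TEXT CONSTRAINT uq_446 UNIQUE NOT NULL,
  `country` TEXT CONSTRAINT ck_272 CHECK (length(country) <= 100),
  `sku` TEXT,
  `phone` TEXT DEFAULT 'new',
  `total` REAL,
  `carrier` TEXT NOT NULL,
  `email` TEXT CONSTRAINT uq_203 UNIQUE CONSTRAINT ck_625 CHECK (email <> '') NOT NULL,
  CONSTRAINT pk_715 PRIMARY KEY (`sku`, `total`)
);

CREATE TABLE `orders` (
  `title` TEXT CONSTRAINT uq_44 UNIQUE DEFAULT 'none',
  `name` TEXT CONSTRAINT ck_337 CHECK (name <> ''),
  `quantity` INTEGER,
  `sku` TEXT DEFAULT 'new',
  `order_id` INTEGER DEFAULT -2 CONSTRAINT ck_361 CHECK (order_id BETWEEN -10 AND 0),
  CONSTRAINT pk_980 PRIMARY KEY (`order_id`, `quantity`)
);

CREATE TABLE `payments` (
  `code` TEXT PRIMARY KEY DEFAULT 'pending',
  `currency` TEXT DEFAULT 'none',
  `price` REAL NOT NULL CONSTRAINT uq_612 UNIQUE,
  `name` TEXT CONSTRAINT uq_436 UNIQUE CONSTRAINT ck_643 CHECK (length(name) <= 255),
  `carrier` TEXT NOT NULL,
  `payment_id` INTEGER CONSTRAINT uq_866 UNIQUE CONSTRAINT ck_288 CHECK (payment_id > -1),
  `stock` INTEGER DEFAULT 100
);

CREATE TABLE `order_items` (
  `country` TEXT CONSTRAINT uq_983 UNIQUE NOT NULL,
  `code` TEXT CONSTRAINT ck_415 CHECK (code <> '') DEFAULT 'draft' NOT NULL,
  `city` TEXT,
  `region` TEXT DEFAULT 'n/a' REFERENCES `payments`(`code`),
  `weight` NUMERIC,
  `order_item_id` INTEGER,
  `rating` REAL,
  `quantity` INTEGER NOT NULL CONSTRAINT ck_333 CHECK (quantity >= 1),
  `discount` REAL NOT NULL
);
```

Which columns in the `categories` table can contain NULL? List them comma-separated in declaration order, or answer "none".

- category_id: declared NOT NULL → not nullable.
- rating: declared NOT NULL → not nullable.
- discount: declared NOT NULL → not nullable.
- notes: declared NOT NULL → not nullable.
- country: CHECK does not forbid NULL (a CHECK constraint passes when its expression is NULL) → nullable.
- sku: part of the PRIMARY KEY, which implies NOT NULL → not nullable.
- phone: DEFAULT only fills an omitted column; an explicit NULL is still allowed → nullable.
- total: part of the PRIMARY KEY, which implies NOT NULL → not nullable.
- carrier: declared NOT NULL → not nullable.
- email: declared NOT NULL → not nullable.

country, phone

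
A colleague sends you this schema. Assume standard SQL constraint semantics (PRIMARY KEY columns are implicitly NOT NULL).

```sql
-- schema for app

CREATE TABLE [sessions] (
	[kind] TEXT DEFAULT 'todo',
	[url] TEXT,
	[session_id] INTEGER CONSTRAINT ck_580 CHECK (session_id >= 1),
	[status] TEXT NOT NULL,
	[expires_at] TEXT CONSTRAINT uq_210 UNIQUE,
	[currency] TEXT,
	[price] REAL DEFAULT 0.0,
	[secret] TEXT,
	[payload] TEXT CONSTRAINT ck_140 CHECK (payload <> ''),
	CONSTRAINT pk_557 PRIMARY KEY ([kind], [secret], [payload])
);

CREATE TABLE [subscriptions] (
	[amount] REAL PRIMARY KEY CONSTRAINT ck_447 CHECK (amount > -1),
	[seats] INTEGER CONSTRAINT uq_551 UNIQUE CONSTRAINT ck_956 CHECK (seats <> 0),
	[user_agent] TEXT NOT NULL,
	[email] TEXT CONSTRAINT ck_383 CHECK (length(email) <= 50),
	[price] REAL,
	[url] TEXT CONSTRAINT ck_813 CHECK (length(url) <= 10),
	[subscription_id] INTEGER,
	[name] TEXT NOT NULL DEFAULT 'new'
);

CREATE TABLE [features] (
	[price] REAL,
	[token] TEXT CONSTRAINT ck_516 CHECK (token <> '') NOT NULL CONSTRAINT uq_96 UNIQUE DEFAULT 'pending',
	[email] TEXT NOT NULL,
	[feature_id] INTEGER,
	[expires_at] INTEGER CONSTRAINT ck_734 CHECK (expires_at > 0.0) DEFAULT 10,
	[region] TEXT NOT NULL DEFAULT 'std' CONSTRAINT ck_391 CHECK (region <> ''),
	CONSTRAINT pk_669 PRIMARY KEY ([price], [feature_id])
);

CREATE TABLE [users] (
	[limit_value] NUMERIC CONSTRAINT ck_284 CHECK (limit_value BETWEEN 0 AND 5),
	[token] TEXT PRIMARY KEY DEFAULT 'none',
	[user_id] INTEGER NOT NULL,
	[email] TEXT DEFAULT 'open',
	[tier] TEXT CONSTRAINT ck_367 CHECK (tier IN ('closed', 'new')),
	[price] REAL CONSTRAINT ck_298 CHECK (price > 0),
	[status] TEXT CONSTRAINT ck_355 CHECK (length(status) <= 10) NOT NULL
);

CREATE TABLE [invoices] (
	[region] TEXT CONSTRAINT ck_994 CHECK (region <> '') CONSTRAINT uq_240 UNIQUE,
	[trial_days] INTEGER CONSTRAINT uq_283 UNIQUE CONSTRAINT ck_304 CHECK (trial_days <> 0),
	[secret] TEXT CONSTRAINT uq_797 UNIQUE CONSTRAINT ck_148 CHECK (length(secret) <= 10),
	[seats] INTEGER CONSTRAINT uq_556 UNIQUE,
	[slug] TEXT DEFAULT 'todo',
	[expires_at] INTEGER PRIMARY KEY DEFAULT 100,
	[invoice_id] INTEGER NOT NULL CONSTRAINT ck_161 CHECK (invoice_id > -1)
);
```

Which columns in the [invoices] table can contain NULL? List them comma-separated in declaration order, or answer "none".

- region: CHECK does not forbid NULL (a CHECK constraint passes when its expression is NULL) → nullable.
- trial_days: CHECK does not forbid NULL (a CHECK constraint passes when its expression is NULL) → nullable.
- secret: CHECK does not forbid NULL (a CHECK constraint passes when its expression is NULL) → nullable.
- seats: UNIQUE does not imply NOT NULL → nullable.
- slug: DEFAULT only fills an omitted column; an explicit NULL is still allowed → nullable.
- expires_at: part of the PRIMARY KEY, which implies NOT NULL → not nullable.
- invoice_id: declared NOT NULL → not nullable.

region, trial_days, secret, seats, slug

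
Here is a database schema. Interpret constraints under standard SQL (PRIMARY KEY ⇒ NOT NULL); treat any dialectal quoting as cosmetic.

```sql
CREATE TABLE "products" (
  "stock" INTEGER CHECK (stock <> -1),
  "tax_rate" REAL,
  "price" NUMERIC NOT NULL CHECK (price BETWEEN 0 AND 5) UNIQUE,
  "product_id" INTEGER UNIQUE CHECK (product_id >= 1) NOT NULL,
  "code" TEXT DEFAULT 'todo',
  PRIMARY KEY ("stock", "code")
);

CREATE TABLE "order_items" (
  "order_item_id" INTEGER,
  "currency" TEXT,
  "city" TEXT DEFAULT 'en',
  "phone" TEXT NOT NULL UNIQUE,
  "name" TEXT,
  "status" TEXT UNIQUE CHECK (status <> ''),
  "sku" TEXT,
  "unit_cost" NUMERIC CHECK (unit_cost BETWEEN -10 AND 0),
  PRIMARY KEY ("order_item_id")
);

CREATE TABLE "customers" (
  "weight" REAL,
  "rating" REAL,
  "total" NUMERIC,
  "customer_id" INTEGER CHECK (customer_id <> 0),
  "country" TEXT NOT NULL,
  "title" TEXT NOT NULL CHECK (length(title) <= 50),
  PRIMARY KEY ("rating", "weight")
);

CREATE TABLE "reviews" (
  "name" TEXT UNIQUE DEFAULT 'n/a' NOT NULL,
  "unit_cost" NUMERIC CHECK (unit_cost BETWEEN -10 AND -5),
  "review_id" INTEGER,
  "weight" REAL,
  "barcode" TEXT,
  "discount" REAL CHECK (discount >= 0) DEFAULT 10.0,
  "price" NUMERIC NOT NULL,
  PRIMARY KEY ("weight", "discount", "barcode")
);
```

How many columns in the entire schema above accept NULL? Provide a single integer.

11

products: 1 nullable (tax_rate — PK (stock, code) and explicit NOT NULL columns excluded).
order_items: 6 nullable (currency, city, name, status, sku, unit_cost — PK (order_item_id) and explicit NOT NULL columns excluded).
customers: 2 nullable (total, customer_id — PK (rating, weight) and explicit NOT NULL columns excluded).
reviews: 2 nullable (unit_cost, review_id — PK (weight, discount, barcode) and explicit NOT NULL columns excluded).
Total: 1 + 6 + 2 + 2 = 11.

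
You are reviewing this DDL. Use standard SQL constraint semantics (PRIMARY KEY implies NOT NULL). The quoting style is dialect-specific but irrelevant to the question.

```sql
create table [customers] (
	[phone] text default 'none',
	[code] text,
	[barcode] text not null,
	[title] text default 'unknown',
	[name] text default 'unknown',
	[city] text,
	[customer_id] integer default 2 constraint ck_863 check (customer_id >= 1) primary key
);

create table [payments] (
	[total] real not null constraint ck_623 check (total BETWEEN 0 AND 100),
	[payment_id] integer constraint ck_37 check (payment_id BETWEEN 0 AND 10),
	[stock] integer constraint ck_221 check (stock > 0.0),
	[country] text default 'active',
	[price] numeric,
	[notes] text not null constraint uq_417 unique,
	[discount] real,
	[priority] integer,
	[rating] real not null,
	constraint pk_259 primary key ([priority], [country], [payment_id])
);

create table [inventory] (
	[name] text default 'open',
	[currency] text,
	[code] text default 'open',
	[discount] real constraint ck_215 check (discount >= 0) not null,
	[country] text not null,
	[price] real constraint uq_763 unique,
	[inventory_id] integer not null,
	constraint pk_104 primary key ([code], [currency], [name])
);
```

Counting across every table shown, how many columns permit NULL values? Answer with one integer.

9

customers: 5 nullable (phone, code, title, name, city — PK (customer_id) and explicit NOT NULL columns excluded).
payments: 3 nullable (stock, price, discount — PK (priority, country, payment_id) and explicit NOT NULL columns excluded).
inventory: 1 nullable (price — PK (code, currency, name) and explicit NOT NULL columns excluded).
Total: 5 + 3 + 1 = 9.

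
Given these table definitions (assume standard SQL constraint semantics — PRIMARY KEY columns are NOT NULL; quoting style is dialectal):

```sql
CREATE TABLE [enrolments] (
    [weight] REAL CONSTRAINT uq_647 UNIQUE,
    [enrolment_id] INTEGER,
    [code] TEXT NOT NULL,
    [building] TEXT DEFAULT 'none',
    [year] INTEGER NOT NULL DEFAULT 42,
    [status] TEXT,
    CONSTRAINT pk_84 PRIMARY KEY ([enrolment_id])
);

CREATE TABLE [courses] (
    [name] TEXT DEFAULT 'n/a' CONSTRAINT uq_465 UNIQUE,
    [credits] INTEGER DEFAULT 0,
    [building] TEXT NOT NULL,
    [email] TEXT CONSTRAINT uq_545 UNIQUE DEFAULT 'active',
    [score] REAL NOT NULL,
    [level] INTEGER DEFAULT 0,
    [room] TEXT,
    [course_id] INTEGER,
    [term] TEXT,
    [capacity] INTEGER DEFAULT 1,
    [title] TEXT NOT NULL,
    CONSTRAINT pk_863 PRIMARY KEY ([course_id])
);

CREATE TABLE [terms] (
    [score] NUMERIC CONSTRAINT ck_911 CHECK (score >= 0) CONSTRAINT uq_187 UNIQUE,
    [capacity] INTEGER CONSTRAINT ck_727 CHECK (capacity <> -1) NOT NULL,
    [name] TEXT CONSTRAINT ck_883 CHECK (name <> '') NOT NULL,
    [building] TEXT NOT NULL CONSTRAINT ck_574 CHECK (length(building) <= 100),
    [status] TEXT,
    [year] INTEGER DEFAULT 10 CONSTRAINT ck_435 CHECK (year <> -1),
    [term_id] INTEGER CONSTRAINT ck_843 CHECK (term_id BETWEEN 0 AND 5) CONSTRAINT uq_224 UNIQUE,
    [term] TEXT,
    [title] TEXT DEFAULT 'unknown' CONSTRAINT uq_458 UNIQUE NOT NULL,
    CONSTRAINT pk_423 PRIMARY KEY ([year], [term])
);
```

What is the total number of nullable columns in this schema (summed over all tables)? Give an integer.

13

enrolments: 3 nullable (weight, building, status — PK (enrolment_id) and explicit NOT NULL columns excluded).
courses: 7 nullable (name, credits, email, level, room, term, capacity — PK (course_id) and explicit NOT NULL columns excluded).
terms: 3 nullable (score, status, term_id — PK (year, term) and explicit NOT NULL columns excluded).
Total: 3 + 7 + 3 = 13.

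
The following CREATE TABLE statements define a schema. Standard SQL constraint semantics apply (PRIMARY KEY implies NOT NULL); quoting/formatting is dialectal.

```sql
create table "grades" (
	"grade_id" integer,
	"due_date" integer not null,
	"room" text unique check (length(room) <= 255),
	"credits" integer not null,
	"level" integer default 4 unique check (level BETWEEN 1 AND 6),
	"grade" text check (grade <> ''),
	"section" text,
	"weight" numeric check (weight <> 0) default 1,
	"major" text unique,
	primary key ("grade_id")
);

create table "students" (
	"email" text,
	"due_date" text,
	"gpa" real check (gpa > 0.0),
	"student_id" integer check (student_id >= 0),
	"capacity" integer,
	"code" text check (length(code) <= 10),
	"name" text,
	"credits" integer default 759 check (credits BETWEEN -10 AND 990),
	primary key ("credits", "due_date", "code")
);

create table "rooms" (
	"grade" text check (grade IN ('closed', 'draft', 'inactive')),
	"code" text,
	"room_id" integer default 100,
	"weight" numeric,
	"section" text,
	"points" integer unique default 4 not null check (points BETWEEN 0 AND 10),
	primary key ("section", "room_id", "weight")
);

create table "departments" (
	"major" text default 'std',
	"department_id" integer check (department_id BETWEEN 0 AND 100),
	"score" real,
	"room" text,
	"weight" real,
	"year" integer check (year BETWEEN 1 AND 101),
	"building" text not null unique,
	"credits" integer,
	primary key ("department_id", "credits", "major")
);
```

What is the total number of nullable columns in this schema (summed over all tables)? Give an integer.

17

grades: 6 nullable (room, level, grade, section, weight, major — PK (grade_id) and explicit NOT NULL columns excluded).
students: 5 nullable (email, gpa, student_id, capacity, name — PK (credits, due_date, code) and explicit NOT NULL columns excluded).
rooms: 2 nullable (grade, code — PK (section, room_id, weight) and explicit NOT NULL columns excluded).
departments: 4 nullable (score, room, weight, year — PK (department_id, credits, major) and explicit NOT NULL columns excluded).
Total: 6 + 5 + 2 + 4 = 17.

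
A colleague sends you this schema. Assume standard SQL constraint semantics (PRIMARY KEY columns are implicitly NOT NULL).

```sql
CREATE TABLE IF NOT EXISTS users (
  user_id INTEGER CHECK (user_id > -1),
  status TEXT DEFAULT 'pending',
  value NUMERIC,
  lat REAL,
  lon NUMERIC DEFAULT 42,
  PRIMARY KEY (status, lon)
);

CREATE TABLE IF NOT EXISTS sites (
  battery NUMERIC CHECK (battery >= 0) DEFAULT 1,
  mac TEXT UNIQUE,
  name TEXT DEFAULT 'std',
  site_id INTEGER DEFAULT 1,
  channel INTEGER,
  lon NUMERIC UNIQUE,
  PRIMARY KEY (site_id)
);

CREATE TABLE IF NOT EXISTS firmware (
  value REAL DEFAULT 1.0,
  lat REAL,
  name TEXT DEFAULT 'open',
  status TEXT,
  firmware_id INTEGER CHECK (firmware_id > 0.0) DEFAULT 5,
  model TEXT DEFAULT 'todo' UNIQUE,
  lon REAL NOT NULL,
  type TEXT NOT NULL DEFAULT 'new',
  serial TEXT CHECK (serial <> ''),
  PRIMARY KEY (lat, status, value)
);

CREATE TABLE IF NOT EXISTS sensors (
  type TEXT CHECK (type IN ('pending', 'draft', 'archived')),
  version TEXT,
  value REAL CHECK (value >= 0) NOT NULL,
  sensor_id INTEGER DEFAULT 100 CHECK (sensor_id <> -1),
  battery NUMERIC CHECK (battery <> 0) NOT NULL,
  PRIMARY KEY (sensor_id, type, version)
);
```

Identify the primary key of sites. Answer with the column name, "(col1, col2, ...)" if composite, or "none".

site_id is declared PRIMARY KEY as a table-level PRIMARY KEY clause.

site_id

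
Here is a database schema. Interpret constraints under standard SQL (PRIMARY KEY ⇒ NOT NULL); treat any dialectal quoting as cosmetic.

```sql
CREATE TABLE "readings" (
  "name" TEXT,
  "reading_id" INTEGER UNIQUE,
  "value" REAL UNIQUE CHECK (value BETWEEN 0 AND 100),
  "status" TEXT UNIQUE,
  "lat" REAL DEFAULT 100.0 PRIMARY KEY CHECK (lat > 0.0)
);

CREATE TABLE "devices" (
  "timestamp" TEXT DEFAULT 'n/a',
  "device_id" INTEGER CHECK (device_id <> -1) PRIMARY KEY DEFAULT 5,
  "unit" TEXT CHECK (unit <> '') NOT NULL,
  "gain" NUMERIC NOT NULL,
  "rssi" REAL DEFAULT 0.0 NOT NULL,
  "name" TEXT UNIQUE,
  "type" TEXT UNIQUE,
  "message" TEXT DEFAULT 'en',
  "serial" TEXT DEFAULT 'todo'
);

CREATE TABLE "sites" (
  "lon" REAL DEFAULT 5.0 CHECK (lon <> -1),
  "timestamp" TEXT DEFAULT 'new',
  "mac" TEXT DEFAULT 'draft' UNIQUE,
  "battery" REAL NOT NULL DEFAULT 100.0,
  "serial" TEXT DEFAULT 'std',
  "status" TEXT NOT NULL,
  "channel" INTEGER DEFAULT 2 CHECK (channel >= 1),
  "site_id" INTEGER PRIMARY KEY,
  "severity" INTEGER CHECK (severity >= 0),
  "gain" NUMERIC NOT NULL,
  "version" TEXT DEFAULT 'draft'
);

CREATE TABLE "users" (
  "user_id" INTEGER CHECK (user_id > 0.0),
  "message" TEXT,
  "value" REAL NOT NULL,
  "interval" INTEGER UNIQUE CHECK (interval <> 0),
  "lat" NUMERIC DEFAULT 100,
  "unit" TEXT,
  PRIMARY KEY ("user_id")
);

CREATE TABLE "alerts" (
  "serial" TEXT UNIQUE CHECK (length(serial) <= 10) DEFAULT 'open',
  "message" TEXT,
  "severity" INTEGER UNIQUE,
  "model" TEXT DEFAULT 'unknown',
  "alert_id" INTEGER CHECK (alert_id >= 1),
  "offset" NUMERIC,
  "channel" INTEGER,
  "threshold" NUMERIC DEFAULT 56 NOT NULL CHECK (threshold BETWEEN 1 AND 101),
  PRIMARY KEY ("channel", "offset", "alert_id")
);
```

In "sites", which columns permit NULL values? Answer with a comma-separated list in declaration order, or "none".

lon, timestamp, mac, serial, channel, severity, version

- lon: CHECK does not forbid NULL (a CHECK constraint passes when its expression is NULL) → nullable.
- timestamp: DEFAULT only fills an omitted column; an explicit NULL is still allowed → nullable.
- mac: UNIQUE does not imply NOT NULL → nullable.
- battery: declared NOT NULL → not nullable.
- serial: DEFAULT only fills an omitted column; an explicit NULL is still allowed → nullable.
- status: declared NOT NULL → not nullable.
- channel: CHECK does not forbid NULL (a CHECK constraint passes when its expression is NULL) → nullable.
- site_id: part of the PRIMARY KEY, which implies NOT NULL → not nullable.
- severity: CHECK does not forbid NULL (a CHECK constraint passes when its expression is NULL) → nullable.
- gain: declared NOT NULL → not nullable.
- version: DEFAULT only fills an omitted column; an explicit NULL is still allowed → nullable.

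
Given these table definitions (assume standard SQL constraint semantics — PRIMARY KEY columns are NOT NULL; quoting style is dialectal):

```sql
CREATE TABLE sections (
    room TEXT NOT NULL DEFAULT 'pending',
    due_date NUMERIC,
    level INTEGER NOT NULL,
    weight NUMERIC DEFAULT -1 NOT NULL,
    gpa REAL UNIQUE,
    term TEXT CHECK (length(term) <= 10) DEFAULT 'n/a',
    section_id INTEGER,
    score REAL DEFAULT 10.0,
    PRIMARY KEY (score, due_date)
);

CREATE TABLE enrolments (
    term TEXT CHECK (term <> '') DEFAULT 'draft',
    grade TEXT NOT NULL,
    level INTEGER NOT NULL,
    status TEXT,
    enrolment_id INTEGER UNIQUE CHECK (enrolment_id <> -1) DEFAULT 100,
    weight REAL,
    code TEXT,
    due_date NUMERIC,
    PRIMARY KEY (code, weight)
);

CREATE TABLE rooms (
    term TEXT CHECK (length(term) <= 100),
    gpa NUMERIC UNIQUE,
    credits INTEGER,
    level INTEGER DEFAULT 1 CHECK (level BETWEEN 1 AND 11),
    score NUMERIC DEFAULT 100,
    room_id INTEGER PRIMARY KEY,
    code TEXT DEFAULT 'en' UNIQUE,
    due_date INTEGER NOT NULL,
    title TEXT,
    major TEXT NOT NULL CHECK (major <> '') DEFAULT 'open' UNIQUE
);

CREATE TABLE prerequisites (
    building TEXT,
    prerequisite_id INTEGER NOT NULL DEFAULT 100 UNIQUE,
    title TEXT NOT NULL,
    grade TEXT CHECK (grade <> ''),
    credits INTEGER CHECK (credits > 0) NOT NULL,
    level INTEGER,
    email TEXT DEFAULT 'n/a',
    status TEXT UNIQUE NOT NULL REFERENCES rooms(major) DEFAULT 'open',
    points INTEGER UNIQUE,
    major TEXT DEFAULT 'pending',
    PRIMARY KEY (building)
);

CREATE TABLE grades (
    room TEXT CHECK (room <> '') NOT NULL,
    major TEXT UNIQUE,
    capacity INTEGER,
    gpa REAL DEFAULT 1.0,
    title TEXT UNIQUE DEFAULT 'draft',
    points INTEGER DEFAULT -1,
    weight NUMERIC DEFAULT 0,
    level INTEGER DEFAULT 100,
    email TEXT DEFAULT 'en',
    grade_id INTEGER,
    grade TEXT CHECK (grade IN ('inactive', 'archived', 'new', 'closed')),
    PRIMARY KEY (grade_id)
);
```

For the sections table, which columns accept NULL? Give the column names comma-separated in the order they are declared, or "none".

- room: declared NOT NULL → not nullable.
- due_date: part of the PRIMARY KEY, which implies NOT NULL → not nullable.
- level: declared NOT NULL → not nullable.
- weight: declared NOT NULL → not nullable.
- gpa: UNIQUE does not imply NOT NULL → nullable.
- term: CHECK does not forbid NULL (a CHECK constraint passes when its expression is NULL) → nullable.
- section_id: no NOT NULL constraint applies → nullable.
- score: part of the PRIMARY KEY, which implies NOT NULL → not nullable.

gpa, term, section_id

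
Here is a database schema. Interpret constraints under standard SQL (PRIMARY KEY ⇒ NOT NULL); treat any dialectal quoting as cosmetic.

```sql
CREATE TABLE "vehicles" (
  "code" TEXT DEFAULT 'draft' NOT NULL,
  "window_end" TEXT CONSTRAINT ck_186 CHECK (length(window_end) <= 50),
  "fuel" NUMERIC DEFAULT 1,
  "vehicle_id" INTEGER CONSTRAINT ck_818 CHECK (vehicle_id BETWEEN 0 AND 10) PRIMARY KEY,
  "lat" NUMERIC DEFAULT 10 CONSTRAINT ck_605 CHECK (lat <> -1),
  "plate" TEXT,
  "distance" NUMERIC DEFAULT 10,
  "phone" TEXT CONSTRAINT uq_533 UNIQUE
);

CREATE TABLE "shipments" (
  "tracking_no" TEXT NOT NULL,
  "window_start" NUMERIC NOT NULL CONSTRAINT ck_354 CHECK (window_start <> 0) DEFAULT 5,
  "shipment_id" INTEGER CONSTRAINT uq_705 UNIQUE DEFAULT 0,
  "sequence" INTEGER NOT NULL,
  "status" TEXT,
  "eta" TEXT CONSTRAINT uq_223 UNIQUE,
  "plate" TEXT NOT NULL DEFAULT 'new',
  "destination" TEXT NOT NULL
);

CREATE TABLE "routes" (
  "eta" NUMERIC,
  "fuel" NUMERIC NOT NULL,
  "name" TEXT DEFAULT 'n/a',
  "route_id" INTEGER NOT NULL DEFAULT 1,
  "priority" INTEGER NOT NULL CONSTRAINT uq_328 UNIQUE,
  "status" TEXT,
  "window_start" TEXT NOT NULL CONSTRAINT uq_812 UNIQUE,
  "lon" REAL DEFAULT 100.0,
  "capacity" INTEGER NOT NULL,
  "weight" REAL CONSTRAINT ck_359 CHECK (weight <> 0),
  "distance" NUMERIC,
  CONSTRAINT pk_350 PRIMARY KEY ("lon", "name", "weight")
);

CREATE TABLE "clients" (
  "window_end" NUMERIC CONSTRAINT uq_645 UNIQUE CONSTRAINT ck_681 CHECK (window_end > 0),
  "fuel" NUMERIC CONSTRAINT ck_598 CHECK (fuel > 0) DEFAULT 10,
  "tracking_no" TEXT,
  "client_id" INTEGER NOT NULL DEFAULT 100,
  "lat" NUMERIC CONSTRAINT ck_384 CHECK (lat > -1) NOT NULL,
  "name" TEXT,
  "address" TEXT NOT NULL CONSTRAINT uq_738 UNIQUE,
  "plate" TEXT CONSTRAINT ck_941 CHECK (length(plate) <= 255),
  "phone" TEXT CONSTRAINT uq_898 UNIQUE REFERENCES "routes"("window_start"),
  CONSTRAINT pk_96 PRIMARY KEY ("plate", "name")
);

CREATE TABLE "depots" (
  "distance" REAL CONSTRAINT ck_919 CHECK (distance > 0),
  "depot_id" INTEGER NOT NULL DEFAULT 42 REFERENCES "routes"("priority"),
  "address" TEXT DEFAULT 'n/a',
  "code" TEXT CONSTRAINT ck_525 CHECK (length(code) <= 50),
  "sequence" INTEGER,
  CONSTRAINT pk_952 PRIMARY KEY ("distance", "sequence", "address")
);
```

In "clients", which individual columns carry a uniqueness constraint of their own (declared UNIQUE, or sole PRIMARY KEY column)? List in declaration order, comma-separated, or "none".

- window_end: declared UNIQUE → unique.
- fuel: no UNIQUE or single-column PK constraint.
- tracking_no: no UNIQUE or single-column PK constraint.
- client_id: no UNIQUE or single-column PK constraint.
- lat: no UNIQUE or single-column PK constraint.
- name: part of a composite PRIMARY KEY — only the tuple is unique, not this column on its own.
- address: declared UNIQUE → unique.
- plate: part of a composite PRIMARY KEY — only the tuple is unique, not this column on its own.
- phone: declared UNIQUE → unique.

window_end, address, phone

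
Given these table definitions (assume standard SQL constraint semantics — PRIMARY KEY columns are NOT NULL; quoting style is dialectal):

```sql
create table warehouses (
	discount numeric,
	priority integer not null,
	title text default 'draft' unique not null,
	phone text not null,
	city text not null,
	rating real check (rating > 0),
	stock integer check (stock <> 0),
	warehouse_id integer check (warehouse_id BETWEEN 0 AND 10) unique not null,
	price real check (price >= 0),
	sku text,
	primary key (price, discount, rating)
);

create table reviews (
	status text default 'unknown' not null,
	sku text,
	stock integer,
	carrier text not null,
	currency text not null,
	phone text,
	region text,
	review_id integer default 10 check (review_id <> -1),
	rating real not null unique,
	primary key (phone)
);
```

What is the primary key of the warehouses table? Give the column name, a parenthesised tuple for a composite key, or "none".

(price, discount, rating)

A table-level PRIMARY KEY clause names 3 columns: price, discount, rating.
This is a composite key — the combination is unique, not each column individually.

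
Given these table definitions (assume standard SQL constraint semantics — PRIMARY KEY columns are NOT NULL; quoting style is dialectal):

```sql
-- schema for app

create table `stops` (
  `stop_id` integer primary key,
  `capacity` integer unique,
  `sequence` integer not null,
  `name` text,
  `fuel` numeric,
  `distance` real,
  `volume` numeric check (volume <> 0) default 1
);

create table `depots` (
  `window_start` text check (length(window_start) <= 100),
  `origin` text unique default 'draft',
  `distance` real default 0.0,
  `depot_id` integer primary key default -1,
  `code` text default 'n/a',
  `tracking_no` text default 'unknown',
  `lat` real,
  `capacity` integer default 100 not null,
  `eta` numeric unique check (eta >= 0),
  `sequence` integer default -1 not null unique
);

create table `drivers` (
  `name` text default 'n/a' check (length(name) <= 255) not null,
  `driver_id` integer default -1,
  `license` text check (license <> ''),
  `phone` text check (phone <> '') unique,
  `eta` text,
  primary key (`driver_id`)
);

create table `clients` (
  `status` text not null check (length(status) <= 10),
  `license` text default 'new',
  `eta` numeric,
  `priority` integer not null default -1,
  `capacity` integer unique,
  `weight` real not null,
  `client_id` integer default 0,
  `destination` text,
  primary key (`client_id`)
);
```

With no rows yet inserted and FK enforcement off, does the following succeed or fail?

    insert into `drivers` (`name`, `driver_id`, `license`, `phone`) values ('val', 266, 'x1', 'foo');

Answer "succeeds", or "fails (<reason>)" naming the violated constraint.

NOT NULL columns: driver_id is supplied; name is supplied.
CHECK constraints: 'val' satisfies (length(name) <= 255); 'x1' satisfies (license <> ''); 'foo' satisfies (phone <> '').
No constraint is violated.

succeeds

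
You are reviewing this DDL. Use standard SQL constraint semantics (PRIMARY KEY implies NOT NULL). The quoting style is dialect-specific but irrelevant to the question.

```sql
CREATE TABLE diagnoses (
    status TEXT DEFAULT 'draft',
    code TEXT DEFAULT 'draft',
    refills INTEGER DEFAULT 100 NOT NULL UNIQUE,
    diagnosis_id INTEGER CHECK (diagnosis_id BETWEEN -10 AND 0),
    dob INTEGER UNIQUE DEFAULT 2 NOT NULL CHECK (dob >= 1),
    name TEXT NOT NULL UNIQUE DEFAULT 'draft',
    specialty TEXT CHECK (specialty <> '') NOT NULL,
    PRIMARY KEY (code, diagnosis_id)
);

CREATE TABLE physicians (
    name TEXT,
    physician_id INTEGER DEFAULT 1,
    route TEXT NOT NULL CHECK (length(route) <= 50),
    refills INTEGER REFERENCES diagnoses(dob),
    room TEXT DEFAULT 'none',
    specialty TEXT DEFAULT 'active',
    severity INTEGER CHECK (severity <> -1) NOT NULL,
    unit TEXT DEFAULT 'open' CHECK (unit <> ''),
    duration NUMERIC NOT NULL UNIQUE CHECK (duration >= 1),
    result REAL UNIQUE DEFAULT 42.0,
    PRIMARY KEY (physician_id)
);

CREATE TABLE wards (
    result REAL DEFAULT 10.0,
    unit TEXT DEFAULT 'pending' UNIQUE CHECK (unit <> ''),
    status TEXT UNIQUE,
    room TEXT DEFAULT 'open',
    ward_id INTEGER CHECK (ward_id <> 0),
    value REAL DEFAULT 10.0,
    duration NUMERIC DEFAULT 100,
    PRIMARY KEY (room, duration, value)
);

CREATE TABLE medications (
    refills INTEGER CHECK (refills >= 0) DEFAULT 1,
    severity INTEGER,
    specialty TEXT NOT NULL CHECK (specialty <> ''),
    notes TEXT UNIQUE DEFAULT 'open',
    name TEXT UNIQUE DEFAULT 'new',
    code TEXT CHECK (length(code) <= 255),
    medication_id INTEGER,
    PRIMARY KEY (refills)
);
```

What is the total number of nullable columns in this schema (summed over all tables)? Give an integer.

diagnoses: 1 nullable (status — PK (code, diagnosis_id) and explicit NOT NULL columns excluded).
physicians: 6 nullable (name, refills, room, specialty, unit, result — PK (physician_id) and explicit NOT NULL columns excluded).
wards: 4 nullable (result, unit, status, ward_id — PK (room, duration, value) and explicit NOT NULL columns excluded).
medications: 5 nullable (severity, notes, name, code, medication_id — PK (refills) and explicit NOT NULL columns excluded).
Total: 1 + 6 + 4 + 5 = 16.

16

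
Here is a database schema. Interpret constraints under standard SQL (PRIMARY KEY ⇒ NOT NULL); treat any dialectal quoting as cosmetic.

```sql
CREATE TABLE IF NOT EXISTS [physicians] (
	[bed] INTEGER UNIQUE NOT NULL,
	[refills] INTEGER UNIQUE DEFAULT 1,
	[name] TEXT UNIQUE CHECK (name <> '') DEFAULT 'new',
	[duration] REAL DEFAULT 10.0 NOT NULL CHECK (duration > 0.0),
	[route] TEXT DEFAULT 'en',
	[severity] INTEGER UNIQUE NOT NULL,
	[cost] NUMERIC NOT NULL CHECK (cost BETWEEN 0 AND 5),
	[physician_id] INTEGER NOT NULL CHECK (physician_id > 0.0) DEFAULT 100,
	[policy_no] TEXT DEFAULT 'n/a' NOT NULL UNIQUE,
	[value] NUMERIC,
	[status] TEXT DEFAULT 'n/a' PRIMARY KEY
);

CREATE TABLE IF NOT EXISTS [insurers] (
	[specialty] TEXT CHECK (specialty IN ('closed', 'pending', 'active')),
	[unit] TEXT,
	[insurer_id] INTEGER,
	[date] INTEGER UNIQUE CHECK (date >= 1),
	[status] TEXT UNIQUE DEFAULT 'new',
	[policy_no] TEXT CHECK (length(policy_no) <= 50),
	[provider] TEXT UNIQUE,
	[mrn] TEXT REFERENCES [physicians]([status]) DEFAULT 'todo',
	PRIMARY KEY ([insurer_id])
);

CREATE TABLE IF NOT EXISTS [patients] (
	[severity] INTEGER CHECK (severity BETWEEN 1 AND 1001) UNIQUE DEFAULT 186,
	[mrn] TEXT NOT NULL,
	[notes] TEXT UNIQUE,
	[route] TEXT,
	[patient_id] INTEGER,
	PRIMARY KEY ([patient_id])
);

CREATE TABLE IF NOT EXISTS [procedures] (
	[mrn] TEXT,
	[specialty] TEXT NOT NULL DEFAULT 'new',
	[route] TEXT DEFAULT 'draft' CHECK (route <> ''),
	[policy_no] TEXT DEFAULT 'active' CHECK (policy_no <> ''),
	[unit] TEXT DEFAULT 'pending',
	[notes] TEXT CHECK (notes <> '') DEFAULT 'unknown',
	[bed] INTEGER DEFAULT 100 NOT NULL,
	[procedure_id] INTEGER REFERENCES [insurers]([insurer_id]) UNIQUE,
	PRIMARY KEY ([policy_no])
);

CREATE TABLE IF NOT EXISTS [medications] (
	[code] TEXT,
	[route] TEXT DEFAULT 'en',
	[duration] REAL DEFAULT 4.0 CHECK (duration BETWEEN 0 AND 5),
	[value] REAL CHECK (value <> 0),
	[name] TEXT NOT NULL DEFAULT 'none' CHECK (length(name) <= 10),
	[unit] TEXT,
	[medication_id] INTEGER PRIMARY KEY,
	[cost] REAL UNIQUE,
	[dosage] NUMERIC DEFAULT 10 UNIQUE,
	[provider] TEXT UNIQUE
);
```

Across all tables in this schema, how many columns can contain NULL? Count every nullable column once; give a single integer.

physicians: 4 nullable (refills, name, route, value — PK (status) and explicit NOT NULL columns excluded).
insurers: 7 nullable (specialty, unit, date, status, policy_no, provider, mrn — PK (insurer_id) and explicit NOT NULL columns excluded).
patients: 3 nullable (severity, notes, route — PK (patient_id) and explicit NOT NULL columns excluded).
procedures: 5 nullable (mrn, route, unit, notes, procedure_id — PK (policy_no) and explicit NOT NULL columns excluded).
medications: 8 nullable (code, route, duration, value, unit, cost, dosage, provider — PK (medication_id) and explicit NOT NULL columns excluded).
Total: 4 + 7 + 3 + 5 + 8 = 27.

27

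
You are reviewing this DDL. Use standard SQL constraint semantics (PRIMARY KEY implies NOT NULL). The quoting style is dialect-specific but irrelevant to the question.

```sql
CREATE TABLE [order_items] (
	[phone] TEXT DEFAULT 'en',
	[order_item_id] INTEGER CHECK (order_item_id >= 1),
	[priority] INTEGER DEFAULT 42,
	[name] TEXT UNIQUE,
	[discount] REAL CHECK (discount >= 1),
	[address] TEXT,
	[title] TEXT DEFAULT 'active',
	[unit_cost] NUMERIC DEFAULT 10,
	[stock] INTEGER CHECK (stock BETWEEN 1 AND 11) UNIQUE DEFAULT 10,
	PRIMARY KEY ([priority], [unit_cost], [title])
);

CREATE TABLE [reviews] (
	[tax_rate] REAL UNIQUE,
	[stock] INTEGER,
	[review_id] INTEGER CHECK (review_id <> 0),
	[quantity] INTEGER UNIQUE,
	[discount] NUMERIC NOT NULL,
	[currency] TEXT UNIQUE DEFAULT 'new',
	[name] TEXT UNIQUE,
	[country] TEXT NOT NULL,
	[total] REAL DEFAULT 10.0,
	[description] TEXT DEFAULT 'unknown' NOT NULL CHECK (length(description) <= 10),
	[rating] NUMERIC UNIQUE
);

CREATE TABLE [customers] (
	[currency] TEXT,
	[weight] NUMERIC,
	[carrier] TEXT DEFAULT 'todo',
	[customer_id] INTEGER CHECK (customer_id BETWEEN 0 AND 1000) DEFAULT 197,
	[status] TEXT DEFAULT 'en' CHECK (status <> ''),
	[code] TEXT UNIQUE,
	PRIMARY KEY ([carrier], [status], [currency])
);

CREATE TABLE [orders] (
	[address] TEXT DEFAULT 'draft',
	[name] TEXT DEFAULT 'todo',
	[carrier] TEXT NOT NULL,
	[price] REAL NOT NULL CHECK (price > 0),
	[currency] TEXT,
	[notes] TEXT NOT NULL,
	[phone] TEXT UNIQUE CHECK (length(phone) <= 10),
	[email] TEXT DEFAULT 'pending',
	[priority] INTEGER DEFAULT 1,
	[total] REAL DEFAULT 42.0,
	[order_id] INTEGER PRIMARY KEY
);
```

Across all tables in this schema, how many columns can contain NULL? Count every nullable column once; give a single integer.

order_items: 6 nullable (phone, order_item_id, name, discount, address, stock — PK (priority, unit_cost, title) and explicit NOT NULL columns excluded).
reviews: 8 nullable (tax_rate, stock, review_id, quantity, currency, name, total, rating — PK none and explicit NOT NULL columns excluded).
customers: 3 nullable (weight, customer_id, code — PK (carrier, status, currency) and explicit NOT NULL columns excluded).
orders: 7 nullable (address, name, currency, phone, email, priority, total — PK (order_id) and explicit NOT NULL columns excluded).
Total: 6 + 8 + 3 + 7 = 24.

24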